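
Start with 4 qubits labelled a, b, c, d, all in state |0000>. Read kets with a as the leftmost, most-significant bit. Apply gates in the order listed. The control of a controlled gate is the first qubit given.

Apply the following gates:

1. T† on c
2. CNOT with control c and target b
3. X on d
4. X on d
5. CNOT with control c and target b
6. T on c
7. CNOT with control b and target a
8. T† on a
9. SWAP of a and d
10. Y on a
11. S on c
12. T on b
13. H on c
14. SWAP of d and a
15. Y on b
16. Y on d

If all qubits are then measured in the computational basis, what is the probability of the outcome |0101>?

Outcome |0101> occurs with probability 0.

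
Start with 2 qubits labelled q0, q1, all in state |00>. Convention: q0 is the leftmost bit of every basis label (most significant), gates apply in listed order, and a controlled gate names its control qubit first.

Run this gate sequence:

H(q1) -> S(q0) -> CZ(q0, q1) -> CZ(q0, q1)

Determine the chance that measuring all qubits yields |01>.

A full measurement returns |01> with probability 1/2. Key observation: gates 3-4 undo each other exactly, leaving only the rest of the circuit to track.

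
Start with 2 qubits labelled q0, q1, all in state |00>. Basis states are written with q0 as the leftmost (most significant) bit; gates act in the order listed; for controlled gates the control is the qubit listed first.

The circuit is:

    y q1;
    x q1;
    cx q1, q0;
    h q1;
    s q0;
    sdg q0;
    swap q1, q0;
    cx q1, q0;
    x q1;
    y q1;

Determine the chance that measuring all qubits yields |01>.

The probability of measuring |01> is 0.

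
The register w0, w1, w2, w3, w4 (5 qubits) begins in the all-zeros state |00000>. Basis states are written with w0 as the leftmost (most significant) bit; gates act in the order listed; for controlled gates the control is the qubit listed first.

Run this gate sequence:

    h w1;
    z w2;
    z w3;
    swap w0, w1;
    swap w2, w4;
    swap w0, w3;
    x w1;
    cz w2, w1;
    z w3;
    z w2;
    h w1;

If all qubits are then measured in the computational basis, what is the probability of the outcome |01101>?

Outcome |01101> occurs with probability 0.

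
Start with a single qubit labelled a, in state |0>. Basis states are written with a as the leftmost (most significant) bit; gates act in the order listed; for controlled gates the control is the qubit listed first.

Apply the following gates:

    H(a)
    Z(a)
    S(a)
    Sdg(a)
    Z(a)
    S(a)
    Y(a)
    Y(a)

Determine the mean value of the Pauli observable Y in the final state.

In the final state, Y has expectation 1.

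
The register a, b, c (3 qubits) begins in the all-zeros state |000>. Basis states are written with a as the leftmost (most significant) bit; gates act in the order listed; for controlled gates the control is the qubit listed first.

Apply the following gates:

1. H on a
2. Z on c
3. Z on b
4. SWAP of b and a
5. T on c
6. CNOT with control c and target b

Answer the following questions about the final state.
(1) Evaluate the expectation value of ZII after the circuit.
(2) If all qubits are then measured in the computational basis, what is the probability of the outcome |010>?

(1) In the final state, ZII has expectation 1.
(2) A full measurement returns |010> with probability 1/2.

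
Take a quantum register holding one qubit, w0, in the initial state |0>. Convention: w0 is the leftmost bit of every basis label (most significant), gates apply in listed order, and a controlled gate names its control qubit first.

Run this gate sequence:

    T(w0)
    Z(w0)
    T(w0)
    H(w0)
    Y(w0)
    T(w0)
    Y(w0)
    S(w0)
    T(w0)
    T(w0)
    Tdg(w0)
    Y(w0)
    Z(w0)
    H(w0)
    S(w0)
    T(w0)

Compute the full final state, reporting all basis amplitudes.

After the circuit, the state carries amplitude sqrt(2)/2 on |0>, -1/2 - I/2 on |1>.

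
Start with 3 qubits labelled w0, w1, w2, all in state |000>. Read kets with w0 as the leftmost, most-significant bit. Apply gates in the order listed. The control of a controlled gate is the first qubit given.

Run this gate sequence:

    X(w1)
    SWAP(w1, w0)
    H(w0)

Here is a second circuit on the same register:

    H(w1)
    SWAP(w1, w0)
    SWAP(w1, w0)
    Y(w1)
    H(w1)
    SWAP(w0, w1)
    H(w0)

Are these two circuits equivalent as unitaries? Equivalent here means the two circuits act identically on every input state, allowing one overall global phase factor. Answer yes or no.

No — the two circuits implement different unitaries, even allowing a global phase.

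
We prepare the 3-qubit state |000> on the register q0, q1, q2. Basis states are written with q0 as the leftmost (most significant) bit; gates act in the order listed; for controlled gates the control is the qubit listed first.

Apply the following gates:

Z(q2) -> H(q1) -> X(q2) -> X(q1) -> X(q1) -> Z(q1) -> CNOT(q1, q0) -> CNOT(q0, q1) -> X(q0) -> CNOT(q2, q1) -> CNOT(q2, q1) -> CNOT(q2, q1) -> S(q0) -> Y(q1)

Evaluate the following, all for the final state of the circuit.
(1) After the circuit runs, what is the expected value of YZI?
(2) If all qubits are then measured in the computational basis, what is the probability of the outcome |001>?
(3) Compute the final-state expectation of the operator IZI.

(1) The observable YZI averages to -1. Key observation: steps 11-12 multiply out to the identity, so the circuit reduces to the remaining gates.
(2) The probability of measuring |001> is 1/2.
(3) The expectation value of IZI is 1.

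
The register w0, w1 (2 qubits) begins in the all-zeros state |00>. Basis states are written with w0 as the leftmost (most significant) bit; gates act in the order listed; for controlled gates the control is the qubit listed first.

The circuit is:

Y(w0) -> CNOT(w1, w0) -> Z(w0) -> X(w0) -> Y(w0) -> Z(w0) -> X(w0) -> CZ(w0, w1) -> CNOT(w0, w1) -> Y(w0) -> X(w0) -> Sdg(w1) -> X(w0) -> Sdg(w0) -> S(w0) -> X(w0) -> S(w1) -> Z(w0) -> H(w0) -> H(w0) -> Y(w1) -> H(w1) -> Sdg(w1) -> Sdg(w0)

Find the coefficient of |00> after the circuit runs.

The final state's coefficient on |00> equals sqrt(2)/2. Key observation: gates 12-17 undo each other exactly, leaving only the rest of the circuit to track.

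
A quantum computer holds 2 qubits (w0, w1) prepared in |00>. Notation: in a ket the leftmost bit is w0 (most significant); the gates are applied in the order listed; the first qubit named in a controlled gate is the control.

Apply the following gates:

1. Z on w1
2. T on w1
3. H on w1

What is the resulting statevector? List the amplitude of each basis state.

After the circuit, the state carries amplitude sqrt(2)/2 on |00>, sqrt(2)/2 on |01>, 0 on |10>, 0 on |11>.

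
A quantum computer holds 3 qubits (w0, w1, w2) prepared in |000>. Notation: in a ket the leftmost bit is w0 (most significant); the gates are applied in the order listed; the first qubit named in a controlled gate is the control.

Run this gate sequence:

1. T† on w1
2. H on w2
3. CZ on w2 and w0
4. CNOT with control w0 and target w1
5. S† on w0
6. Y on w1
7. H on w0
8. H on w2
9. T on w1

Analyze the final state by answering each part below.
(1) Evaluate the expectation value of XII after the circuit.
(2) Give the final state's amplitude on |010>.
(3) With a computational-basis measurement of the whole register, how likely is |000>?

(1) The expectation value of XII is 1.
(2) The amplitude on |010> is sqrt(2)*exp(3*I*pi/4)/2.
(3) The probability of measuring |000> is 0.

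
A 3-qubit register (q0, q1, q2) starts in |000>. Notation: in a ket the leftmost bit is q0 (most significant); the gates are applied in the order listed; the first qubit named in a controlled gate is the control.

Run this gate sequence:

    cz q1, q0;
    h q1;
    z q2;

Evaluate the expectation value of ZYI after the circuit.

The expectation value of ZYI is 0.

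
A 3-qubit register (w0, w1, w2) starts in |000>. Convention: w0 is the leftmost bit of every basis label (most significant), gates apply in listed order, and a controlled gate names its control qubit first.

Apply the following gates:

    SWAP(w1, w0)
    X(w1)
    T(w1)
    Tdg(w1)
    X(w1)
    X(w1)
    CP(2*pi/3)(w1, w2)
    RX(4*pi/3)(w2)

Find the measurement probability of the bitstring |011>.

Outcome |011> occurs with probability 3/4. Key observation: the block from step 2 through step 5 cancels to the identity and can be dropped.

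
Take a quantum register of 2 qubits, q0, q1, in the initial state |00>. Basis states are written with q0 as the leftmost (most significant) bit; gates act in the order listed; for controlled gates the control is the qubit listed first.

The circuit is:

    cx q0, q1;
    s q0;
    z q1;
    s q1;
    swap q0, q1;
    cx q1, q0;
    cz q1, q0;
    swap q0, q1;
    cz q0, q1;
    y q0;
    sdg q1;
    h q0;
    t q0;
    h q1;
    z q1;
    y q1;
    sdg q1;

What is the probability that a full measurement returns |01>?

A full measurement returns |01> with probability 1/4.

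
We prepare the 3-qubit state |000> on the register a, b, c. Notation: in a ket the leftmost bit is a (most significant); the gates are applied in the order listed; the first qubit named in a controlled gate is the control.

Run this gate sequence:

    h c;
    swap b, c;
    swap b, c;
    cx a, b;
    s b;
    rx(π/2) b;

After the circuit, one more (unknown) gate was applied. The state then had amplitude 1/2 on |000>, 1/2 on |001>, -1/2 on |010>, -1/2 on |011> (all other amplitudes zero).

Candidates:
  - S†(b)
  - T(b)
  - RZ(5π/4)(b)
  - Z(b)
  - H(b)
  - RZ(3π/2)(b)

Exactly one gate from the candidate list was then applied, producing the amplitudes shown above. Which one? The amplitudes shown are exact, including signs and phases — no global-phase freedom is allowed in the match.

The applied gate was S†(b).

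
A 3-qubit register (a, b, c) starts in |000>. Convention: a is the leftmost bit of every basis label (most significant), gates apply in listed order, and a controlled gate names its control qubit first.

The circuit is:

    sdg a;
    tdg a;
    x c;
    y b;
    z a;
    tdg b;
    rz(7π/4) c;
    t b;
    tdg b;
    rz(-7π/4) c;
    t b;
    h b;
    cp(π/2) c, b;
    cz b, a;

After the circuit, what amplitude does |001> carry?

|001> carries amplitude sqrt(2)*I/2 in the final state.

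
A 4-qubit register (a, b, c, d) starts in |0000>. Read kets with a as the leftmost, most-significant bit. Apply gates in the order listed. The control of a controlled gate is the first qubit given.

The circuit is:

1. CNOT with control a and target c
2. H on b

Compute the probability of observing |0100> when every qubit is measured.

The probability of measuring |0100> is 1/2.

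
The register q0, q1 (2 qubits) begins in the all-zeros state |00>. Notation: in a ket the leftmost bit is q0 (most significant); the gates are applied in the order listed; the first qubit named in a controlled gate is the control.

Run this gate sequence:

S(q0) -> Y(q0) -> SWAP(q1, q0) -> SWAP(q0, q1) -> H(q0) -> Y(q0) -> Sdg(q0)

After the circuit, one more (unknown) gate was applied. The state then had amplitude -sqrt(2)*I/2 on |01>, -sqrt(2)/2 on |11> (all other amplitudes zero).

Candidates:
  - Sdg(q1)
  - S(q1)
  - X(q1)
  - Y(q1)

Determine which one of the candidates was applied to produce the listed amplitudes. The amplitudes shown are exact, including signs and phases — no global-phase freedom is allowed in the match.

The applied gate was Y(q1).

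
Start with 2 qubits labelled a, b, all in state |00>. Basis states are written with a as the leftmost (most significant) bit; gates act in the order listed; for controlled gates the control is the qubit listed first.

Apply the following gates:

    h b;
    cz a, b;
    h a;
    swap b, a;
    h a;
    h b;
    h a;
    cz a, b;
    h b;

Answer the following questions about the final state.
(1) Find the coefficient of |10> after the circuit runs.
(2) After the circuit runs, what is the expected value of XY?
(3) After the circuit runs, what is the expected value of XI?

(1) The amplitude on |10> is 1/2.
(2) The expectation value of XY is 0.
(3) The observable XI averages to 1.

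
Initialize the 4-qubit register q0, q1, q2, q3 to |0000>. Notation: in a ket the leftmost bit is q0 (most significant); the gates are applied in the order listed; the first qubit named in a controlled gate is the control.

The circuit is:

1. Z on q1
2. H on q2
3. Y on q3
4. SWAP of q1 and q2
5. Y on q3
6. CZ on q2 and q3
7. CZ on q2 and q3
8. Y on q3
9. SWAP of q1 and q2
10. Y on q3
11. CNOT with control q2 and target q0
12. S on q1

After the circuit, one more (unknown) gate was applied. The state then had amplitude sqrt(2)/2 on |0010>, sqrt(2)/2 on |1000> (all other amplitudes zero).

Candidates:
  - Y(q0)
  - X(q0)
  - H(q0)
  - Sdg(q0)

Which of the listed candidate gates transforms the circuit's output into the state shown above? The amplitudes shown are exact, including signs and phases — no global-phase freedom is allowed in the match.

The unique candidate consistent with the amplitudes is X(q0).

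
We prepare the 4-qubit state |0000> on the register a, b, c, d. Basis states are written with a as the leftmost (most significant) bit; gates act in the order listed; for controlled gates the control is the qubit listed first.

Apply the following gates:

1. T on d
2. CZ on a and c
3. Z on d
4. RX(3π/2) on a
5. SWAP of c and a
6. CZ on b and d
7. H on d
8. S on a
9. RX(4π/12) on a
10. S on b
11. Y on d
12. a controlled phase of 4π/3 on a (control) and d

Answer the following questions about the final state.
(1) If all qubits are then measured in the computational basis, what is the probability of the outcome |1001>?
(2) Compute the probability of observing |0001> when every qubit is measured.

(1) Outcome |1001> occurs with probability 1/16.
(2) The probability of measuring |0001> is 3/16.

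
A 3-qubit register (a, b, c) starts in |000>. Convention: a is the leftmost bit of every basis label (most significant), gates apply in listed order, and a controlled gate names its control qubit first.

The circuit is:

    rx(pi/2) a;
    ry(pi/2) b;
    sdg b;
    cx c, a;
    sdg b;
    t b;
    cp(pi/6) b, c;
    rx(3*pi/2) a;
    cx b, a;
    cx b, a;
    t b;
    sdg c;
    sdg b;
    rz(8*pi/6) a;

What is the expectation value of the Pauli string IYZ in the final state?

The observable IYZ averages to 0. Key observation: steps 9-10 multiply out to the identity, so the circuit reduces to the remaining gates.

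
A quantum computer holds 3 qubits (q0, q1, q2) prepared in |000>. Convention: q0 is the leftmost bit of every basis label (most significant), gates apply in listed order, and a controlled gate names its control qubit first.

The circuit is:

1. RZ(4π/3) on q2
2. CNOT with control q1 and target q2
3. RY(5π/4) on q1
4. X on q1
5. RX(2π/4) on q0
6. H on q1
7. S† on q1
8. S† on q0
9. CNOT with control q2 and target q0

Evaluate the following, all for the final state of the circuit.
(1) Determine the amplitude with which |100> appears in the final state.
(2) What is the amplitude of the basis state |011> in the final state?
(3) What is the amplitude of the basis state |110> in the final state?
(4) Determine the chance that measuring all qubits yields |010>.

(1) |100> carries amplitude (-sqrt(2 - sqrt(2)) + sqrt(sqrt(2) + 2))*exp(I*pi/3)/4 in the final state.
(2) |011> carries amplitude 0 in the final state.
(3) |110> carries amplitude (-sqrt(sqrt(2) + 2) - sqrt(2 - sqrt(2)))*exp(5*I*pi/6)/4 in the final state.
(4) Outcome |010> occurs with probability sqrt(2)/8 + 1/4.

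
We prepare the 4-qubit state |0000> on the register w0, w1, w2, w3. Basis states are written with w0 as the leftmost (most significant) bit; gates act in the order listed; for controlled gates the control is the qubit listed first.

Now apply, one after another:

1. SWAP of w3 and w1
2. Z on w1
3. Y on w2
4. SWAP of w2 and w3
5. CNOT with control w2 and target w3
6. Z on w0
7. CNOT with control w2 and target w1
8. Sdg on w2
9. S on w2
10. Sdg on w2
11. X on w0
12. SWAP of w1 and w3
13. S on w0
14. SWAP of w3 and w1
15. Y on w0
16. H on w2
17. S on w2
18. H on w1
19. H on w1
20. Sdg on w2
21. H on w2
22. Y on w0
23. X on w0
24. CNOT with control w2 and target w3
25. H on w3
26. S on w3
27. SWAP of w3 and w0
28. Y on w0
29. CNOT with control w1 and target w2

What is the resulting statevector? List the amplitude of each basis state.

The resulting statevector has amplitude sqrt(2)/2 on |0000>, -sqrt(2)*I/2 on |1000>, and 0 on every other basis state. Key observation: steps 15-22 multiply out to the identity, so the circuit reduces to the remaining gates.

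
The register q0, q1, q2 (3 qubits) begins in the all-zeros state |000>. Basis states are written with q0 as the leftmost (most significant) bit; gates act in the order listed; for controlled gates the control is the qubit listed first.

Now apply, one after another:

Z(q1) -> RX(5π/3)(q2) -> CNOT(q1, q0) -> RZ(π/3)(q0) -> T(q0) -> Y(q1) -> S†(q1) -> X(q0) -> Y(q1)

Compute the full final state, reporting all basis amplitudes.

After the circuit, the state carries amplitude sqrt(3)*exp(I*pi/3)/2 on |100>, exp(5*I*pi/6)/2 on |101>, and 0 on every other basis state.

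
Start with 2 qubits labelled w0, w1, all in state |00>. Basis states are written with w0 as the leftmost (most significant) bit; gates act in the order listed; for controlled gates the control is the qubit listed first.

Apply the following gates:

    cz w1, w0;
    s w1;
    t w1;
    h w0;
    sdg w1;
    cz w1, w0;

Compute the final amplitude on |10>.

The final state's coefficient on |10> equals sqrt(2)/2.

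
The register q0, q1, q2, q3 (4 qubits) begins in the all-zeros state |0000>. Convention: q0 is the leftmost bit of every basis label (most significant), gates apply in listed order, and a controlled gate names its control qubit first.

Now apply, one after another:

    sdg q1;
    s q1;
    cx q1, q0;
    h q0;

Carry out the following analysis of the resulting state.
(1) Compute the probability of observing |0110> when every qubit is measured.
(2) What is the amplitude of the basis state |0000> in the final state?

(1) The probability of measuring |0110> is 0.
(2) The final state's coefficient on |0000> equals sqrt(2)/2.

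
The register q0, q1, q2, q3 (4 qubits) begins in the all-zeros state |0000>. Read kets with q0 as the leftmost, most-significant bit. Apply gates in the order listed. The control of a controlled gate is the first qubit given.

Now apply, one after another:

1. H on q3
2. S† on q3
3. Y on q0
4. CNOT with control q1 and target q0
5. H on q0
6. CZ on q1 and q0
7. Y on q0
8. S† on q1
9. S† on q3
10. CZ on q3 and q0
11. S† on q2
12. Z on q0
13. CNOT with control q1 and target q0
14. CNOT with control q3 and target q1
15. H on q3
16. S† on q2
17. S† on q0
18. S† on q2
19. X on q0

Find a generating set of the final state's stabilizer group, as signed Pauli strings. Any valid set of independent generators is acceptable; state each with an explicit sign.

The final state is stabilized by the group generated by -YZII, +ZXIZ, +IZIX, +IIZI; other independent generating sets are equally valid.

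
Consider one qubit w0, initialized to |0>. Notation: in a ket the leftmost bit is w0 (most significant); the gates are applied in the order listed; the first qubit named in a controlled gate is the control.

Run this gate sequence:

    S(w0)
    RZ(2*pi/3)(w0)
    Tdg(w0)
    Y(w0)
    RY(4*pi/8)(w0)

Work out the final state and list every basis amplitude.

The final amplitudes are -sqrt(2)*exp(I*pi/6)/2 on |0>, sqrt(2)*exp(I*pi/6)/2 on |1>.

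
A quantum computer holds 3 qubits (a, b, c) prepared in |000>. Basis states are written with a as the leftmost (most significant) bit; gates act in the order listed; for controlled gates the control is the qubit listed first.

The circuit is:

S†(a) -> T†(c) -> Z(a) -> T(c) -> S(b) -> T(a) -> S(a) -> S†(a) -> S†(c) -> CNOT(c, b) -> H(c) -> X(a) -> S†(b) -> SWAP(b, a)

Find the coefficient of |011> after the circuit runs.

|011> carries amplitude sqrt(2)/2 in the final state. Key observation: steps 7-8 multiply out to the identity, so the circuit reduces to the remaining gates.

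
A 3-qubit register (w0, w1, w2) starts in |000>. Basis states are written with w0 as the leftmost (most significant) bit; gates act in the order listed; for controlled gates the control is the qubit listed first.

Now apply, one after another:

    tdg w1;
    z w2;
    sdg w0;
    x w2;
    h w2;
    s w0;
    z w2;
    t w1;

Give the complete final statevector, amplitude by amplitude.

The final amplitudes are sqrt(2)/2 on |000>, sqrt(2)/2 on |001>, and 0 on every other basis state.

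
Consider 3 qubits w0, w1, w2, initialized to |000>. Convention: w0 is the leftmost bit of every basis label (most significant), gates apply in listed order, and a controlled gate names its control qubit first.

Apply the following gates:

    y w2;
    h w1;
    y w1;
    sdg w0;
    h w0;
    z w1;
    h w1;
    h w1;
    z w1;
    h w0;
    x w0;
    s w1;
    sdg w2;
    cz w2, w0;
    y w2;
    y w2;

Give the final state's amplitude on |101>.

The amplitude on |101> is sqrt(2)*I/2. Key observation: steps 5-10 multiply out to the identity, so the circuit reduces to the remaining gates.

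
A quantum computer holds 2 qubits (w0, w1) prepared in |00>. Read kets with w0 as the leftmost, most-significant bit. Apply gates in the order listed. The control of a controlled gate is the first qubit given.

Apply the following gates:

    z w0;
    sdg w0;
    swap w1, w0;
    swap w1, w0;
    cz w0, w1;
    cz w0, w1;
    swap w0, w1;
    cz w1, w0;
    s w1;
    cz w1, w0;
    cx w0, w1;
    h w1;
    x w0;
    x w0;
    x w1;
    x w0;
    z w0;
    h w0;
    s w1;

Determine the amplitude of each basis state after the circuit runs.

After the circuit, the state carries amplitude -1/2 on |00>, -I/2 on |01>, 1/2 on |10>, I/2 on |11>.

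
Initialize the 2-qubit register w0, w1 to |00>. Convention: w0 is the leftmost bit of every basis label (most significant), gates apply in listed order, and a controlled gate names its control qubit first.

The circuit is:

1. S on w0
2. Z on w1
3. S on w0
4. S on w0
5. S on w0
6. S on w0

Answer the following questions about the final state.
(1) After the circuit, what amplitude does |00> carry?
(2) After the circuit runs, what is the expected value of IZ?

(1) The amplitude on |00> is 1. Key observation: gates 3-6 undo each other exactly, leaving only the rest of the circuit to track.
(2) In the final state, IZ has expectation 1.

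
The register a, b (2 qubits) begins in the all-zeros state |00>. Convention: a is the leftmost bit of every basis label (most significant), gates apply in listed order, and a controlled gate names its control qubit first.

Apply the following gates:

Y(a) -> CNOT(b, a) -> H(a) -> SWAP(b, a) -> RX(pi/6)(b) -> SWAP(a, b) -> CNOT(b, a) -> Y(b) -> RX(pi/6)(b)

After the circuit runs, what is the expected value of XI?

The expectation value of XI is -1.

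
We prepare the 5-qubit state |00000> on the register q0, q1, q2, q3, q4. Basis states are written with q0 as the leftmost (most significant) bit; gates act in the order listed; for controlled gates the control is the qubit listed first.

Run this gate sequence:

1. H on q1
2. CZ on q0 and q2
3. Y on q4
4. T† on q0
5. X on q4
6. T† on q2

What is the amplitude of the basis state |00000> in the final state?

The final state's coefficient on |00000> equals sqrt(2)*I/2.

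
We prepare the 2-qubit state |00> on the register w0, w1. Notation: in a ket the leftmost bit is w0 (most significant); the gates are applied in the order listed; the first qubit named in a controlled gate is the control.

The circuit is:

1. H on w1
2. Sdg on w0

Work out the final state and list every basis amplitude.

The resulting statevector has amplitude sqrt(2)/2 on |00>, sqrt(2)/2 on |01>, 0 on |10>, 0 on |11>.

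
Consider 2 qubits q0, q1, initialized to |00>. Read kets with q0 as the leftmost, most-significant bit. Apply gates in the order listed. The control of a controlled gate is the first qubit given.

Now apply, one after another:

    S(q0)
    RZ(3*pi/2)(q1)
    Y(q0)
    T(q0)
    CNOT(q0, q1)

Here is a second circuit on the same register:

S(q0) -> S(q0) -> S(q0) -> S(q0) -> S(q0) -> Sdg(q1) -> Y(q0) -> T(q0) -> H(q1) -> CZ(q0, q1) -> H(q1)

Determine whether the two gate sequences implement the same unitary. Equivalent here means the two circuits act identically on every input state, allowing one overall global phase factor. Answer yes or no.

Yes, they are equivalent — the unitaries differ by at most a global phase.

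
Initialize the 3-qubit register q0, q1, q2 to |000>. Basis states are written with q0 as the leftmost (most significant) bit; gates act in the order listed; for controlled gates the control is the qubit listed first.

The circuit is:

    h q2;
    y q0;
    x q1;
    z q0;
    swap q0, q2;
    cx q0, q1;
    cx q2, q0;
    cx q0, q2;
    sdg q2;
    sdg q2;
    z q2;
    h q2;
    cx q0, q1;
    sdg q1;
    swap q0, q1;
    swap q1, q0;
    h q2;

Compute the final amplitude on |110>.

The final state's coefficient on |110> equals 0.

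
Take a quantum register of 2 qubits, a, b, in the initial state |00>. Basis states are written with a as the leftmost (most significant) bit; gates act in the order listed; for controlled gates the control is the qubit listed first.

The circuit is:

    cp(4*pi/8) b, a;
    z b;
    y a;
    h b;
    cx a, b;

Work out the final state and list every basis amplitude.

The final amplitudes are 0 on |00>, 0 on |01>, sqrt(2)*I/2 on |10>, sqrt(2)*I/2 on |11>.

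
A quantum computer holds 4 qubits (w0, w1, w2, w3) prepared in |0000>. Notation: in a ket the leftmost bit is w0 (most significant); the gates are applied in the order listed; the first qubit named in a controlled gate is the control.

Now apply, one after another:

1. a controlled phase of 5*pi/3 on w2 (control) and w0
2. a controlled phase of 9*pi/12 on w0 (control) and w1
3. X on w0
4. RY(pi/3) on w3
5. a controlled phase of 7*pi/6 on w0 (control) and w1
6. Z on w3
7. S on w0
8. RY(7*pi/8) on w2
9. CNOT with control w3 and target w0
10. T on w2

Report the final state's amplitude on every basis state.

The final amplitudes are -I*sin(pi/16)/2 on |0001>, -exp(3*I*pi/4)*cos(pi/16)/2 on |0011>, sqrt(3)*I*sin(pi/16)/2 on |1000>, sqrt(3)*exp(3*I*pi/4)*cos(pi/16)/2 on |1010>, and 0 on every other basis state.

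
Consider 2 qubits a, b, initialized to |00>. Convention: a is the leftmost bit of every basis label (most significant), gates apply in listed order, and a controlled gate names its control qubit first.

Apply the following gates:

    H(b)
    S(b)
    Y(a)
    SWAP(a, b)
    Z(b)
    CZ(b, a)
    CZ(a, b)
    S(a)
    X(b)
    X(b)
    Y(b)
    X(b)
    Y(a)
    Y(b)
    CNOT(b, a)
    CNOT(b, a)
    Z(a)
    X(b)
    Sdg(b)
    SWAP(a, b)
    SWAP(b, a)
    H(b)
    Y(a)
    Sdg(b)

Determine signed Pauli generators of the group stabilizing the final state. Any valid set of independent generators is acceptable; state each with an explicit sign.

The stabilizer group can be generated by +XI, +IY, among other valid generating sets.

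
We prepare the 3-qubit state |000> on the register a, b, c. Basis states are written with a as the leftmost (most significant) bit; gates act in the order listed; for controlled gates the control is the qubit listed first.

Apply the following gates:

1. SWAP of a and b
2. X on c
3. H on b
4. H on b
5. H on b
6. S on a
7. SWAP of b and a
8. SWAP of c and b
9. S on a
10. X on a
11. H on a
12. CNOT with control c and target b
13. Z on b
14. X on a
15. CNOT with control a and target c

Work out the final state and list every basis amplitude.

After the circuit, the state carries amplitude 1/2 - I/2 on |010>, -1/2 - I/2 on |111>, and 0 on every other basis state.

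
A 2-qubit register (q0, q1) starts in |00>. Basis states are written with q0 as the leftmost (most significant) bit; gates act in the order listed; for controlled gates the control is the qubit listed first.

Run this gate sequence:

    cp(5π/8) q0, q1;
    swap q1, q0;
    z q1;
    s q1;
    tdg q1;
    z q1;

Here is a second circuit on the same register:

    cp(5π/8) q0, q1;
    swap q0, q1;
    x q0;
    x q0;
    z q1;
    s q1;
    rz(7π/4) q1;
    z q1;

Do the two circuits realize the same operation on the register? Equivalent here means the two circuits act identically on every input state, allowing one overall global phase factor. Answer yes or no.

Yes: on every input state the two circuits agree up to one overall phase factor.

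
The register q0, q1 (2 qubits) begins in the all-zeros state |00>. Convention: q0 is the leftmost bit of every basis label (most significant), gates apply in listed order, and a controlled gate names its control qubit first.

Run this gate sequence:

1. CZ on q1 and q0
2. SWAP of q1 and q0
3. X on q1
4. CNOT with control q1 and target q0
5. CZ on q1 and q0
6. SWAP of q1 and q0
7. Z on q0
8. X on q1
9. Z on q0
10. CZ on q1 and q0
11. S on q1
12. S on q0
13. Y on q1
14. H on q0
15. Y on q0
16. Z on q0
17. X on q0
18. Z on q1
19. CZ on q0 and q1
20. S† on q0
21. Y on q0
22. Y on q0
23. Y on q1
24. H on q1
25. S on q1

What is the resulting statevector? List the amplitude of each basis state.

The resulting statevector has amplitude 1/2 on |00>, I/2 on |01>, -I/2 on |10>, 1/2 on |11>.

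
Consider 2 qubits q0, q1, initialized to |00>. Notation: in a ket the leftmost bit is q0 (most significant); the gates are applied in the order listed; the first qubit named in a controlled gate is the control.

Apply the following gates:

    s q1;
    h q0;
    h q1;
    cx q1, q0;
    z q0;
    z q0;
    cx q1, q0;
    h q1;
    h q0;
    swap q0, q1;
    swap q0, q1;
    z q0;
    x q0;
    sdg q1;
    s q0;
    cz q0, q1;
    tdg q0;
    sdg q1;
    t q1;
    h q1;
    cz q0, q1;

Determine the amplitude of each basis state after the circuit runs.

After the circuit, the state carries amplitude 0 on |00>, 0 on |01>, sqrt(2)*exp(I*pi/4)/2 on |10>, -sqrt(2)*exp(I*pi/4)/2 on |11>. Key observation: gates 2-9 undo each other exactly, leaving only the rest of the circuit to track.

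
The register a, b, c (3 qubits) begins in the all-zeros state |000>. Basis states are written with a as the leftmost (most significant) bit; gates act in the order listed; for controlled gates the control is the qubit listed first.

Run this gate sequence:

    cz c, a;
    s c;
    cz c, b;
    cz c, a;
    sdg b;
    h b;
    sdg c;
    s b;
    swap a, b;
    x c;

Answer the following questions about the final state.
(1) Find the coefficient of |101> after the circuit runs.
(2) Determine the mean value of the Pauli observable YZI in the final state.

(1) The amplitude on |101> is sqrt(2)*I/2.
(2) The expectation value of YZI is 1.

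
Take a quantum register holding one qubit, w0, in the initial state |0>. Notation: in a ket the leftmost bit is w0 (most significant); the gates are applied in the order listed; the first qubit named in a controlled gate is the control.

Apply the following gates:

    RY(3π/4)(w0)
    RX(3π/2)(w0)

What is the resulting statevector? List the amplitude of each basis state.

The final amplitudes are -sqrt(2)*sqrt(2 - sqrt(2))/4 - sqrt(2)*I*sqrt(sqrt(2) + 2)/4 on |0>, -sqrt(2)*sqrt(sqrt(2) + 2)/4 - sqrt(2)*I*sqrt(2 - sqrt(2))/4 on |1>.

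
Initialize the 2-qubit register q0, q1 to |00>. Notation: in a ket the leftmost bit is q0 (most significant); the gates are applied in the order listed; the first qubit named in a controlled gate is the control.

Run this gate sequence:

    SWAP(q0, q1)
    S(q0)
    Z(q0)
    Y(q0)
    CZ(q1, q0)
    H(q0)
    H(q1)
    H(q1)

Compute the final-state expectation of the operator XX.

In the final state, XX has expectation 0.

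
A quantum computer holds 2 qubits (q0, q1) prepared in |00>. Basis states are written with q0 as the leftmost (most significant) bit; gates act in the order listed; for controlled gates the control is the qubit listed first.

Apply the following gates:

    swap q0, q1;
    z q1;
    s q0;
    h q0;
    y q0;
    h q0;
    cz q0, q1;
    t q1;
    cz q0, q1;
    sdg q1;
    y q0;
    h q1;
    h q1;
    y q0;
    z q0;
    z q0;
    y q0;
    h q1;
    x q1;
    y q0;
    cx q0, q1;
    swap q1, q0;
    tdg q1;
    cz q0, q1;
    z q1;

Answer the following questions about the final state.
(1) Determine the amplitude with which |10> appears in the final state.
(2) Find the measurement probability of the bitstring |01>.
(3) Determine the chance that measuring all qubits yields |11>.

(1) The amplitude on |10> is 0.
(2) A full measurement returns |01> with probability 1/2.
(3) A full measurement returns |11> with probability 1/2.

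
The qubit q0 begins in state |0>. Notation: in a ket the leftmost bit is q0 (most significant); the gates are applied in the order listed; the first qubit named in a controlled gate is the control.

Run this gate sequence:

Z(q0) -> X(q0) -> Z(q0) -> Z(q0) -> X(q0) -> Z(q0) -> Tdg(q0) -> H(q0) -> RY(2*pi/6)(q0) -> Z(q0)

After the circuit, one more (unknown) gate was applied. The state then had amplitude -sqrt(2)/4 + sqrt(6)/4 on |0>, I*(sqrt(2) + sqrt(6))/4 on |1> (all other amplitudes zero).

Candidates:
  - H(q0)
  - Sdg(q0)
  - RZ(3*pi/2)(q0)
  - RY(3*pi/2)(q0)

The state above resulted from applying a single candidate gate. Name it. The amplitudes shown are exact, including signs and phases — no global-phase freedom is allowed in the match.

The applied gate was Sdg(q0). Key observation: steps 1-6 multiply out to the identity, so the circuit reduces to the remaining gates.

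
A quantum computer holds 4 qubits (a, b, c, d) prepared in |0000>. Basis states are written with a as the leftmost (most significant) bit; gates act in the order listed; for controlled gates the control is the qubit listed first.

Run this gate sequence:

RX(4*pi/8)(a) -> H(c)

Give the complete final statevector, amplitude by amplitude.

The final amplitudes are 1/2 on |0000>, 1/2 on |0010>, -I/2 on |1000>, -I/2 on |1010>, and 0 on every other basis state.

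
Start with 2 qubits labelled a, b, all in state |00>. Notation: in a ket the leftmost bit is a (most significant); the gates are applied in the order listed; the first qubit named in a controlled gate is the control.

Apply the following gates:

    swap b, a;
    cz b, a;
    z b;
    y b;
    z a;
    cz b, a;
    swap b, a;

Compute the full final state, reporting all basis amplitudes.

The final amplitudes are I on |10>, and 0 on every other basis state.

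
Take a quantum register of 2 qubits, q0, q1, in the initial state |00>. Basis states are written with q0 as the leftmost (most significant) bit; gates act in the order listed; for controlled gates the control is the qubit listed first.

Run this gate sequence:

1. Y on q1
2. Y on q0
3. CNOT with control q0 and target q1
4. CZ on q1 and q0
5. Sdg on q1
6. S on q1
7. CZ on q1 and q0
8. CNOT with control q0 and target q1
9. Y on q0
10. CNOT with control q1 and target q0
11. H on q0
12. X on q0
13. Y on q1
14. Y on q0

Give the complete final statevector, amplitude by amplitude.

The final amplitudes are -sqrt(2)*I/2 on |00>, 0 on |01>, -sqrt(2)*I/2 on |10>, 0 on |11>. Key observation: the block from step 2 through step 9 cancels to the identity and can be dropped.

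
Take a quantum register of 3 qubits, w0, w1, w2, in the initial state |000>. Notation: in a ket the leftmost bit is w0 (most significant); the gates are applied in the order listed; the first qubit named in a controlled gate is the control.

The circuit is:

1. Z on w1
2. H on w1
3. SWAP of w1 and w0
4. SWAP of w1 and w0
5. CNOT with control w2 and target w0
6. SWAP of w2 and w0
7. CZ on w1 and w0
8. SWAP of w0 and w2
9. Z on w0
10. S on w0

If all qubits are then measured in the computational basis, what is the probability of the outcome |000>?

A full measurement returns |000> with probability 1/2.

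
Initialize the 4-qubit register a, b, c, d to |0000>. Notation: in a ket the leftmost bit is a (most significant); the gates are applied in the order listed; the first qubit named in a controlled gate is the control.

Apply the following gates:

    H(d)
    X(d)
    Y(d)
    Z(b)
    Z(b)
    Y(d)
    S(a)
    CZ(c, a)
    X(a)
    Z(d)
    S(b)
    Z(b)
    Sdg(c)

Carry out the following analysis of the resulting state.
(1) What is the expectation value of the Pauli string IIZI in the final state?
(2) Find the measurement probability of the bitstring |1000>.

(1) In the final state, IIZI has expectation 1. Key observation: gates 3-6 undo each other exactly, leaving only the rest of the circuit to track.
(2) The probability of measuring |1000> is 1/2.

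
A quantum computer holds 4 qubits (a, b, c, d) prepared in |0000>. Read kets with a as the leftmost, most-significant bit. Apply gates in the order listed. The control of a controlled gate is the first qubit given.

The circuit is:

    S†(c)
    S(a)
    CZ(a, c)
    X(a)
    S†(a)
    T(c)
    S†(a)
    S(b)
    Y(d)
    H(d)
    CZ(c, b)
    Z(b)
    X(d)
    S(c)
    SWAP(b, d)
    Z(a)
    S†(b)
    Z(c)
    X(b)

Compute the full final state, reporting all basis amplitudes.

The resulting statevector has amplitude sqrt(2)/2 on |1000>, -sqrt(2)*I/2 on |1100>, and 0 on every other basis state.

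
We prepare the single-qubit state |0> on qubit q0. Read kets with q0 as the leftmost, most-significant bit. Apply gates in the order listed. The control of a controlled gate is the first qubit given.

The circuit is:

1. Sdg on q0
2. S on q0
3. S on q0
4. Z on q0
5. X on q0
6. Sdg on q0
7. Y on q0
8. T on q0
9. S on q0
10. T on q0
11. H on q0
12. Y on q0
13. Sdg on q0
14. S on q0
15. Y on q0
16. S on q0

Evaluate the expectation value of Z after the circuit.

In the final state, Z has expectation 0.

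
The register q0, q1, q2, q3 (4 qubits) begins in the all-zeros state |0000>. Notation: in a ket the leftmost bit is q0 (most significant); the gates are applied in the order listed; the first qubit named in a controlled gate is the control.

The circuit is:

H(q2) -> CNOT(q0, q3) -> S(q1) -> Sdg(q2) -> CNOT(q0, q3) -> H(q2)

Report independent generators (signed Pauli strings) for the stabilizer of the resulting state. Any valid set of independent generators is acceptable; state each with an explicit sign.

One valid set of independent stabilizer generators is +IIYI, +ZIII, +IZII, +IIIZ (any independent generating set of the same group is equally correct).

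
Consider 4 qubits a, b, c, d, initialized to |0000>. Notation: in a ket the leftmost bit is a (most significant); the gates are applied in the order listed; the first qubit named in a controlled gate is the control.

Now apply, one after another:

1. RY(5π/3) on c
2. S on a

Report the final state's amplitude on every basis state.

The resulting statevector has amplitude -sqrt(3)/2 on |0000>, 1/2 on |0010>, and 0 on every other basis state.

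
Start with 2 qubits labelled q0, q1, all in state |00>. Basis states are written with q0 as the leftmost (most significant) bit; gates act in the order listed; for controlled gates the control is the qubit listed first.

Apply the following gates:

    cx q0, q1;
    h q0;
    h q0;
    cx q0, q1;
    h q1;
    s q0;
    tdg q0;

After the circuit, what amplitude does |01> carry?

The final state's coefficient on |01> equals sqrt(2)/2.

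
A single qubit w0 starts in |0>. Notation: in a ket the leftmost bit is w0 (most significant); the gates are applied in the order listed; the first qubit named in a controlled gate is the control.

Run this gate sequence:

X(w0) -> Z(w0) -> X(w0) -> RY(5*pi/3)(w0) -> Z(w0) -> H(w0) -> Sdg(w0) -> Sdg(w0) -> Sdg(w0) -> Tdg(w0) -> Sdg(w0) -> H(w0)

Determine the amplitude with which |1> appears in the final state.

|1> carries amplitude 1/4 + sqrt(3)/4 - exp(3*I*pi/4)/4 + sqrt(3)*exp(3*I*pi/4)/4 in the final state.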